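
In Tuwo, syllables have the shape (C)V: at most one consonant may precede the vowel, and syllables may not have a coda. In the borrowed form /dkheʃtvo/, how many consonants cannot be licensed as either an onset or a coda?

4

The consonants /d/, /k/, /ʃ/, /t/ cannot be parsed into a legal (C)V syllable (no codas are permitted; onsets are limited to one consonant).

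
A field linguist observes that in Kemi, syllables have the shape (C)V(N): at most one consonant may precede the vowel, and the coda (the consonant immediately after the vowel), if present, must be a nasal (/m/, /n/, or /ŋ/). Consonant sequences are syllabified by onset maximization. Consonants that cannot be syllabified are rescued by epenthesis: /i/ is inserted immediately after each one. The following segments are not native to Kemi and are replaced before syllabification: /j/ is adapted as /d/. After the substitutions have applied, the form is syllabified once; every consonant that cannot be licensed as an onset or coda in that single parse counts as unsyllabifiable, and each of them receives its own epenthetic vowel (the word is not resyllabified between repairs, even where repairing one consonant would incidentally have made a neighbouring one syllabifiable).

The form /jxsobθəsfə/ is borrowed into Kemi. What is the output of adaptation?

dixisobiθəsifə

Substitution: /j/ → /d/, giving /dxsobθəsfə/.
Syllabifying with onset maximization leaves /d/, /x/, /b/, /s/ stranded (only a nasal (/m/, /n/, or /ŋ/) is licensed in coda position; onsets are limited to one consonant).
Inserting the epenthetic vowel yields /d/ → /di/, /x/ → /xi/, /b/ → /bi/, /s/ → /si/.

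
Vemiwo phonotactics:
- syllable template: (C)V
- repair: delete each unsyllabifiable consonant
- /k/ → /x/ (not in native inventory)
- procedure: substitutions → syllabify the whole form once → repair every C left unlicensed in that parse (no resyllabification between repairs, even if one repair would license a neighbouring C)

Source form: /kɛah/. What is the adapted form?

Substitution: /k/ → /x/, giving /xɛah/.
Under (C)V, the unsyllabifiable consonants are /h/ (no codas are permitted; onsets are limited to one consonant).
Deleting the stranded consonants removes /h/.

xɛa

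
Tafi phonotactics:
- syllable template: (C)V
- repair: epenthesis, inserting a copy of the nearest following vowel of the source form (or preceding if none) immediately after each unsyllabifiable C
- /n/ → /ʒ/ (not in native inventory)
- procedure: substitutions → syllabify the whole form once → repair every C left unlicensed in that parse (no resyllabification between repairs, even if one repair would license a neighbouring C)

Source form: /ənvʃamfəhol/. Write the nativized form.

Substitution: /n/ → /ʒ/, giving /əʒvʃamfəhol/.
Syllabifying with onset maximization leaves /ʒ/, /v/, /m/, /l/ stranded (no codas are permitted; onsets are limited to one consonant).
Each unlicensed consonant becomes the onset of a new syllable: /ʒ/ → /ʒa/, /v/ → /va/, /m/ → /mə/, /l/ → /lo/.

əʒavaʃaməfəholo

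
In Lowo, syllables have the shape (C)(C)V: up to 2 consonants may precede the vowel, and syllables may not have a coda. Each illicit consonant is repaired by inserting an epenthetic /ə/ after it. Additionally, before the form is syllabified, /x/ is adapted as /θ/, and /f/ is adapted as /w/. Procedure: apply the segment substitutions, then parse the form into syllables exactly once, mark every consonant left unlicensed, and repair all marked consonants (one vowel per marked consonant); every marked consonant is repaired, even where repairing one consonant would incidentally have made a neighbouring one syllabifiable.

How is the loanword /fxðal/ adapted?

wəθðalə

Substitution: /f/ → /w/, /x/ → /θ/, giving /wθðal/.
Syllabifying with onset maximization leaves /w/, /l/ stranded (no codas are permitted; onsets may contain at most 2 consonants).
Each unlicensed consonant becomes the onset of a new syllable: /w/ → /wə/, /l/ → /lə/.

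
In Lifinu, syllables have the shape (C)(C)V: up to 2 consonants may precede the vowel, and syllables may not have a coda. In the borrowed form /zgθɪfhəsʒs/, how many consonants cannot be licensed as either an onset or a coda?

4

The consonants /z/, /s/, /ʒ/, /s/ cannot be parsed into a legal (C)(C)V syllable (no codas are permitted; onsets may contain at most 2 consonants).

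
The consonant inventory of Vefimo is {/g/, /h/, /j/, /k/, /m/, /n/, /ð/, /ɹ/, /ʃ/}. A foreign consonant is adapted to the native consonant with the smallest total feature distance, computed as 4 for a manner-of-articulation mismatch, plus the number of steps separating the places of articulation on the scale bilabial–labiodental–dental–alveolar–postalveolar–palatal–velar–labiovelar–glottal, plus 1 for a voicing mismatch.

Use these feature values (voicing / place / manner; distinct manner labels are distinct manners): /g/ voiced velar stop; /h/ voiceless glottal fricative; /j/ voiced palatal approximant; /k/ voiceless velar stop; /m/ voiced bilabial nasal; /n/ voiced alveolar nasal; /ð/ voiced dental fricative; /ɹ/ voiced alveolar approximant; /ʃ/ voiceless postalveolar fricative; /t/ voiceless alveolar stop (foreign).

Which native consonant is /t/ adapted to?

/k/ is closest: same manner (stop), place distance 3 (alveolar→velar), same voicing; total 3. Next closest is /g/ at distance 4.

k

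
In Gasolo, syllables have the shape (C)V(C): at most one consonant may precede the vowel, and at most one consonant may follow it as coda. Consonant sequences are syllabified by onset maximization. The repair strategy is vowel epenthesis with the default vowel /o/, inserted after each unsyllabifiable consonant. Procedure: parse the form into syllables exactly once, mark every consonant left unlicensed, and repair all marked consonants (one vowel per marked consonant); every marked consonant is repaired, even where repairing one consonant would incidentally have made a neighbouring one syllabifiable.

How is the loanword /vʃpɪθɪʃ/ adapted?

The consonants /v/, /ʃ/ cannot be parsed into a legal (C)V(C) syllable (at most one coda consonant is licensed; onsets are limited to one consonant).
Epenthesis after each stranded consonant: /v/ → /vo/, /ʃ/ → /ʃo/.

voʃopɪθɪʃ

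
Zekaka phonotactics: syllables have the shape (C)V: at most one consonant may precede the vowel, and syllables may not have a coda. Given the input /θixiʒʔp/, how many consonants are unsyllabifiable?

3

Under (C)V, the unsyllabifiable consonants are /ʒ/, /ʔ/, /p/ (no codas are permitted; onsets are limited to one consonant).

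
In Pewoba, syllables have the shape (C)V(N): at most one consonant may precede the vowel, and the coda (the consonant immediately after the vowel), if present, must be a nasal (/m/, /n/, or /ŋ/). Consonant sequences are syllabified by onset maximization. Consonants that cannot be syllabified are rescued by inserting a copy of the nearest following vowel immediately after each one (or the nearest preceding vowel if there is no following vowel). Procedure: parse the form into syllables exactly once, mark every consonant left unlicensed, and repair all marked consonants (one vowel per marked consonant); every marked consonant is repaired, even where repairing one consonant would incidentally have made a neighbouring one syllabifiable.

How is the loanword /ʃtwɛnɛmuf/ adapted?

Syllabifying with onset maximization leaves /ʃ/, /t/, /f/ stranded (only a nasal (/m/, /n/, or /ŋ/) is licensed in coda position; onsets are limited to one consonant).
Epenthesis after each stranded consonant: /ʃ/ → /ʃɛ/, /t/ → /tɛ/, /f/ → /fu/.

ʃɛtɛwɛnɛmufu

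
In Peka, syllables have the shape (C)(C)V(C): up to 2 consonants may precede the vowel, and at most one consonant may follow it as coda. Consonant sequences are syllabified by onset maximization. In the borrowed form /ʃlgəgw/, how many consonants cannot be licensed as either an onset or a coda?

2

Syllabifying with onset maximization leaves /ʃ/, /w/ stranded (at most one coda consonant is licensed; onsets may contain at most 2 consonants).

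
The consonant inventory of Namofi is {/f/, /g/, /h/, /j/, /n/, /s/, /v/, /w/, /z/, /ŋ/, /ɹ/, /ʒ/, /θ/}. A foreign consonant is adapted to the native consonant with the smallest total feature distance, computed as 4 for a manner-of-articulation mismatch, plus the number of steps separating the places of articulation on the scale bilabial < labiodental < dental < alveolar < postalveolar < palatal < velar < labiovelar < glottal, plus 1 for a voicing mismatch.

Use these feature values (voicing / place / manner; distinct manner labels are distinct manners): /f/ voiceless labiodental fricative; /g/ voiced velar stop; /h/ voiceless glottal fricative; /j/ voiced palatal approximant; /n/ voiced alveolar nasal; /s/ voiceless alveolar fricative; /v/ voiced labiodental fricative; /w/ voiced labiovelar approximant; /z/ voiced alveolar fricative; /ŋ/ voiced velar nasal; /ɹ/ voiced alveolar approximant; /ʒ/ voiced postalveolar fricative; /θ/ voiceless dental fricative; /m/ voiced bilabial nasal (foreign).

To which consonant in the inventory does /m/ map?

/n/ is closest: same manner (nasal), place distance 3 (bilabial→alveolar), same voicing; total 3. Next closest is /v/ at distance 5.

n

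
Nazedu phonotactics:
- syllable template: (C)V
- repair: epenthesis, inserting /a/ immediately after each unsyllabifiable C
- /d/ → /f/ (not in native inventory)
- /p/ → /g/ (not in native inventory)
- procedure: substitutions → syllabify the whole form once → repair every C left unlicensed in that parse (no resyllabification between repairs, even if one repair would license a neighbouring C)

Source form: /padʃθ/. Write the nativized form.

Substitution: /p/ → /g/, /d/ → /f/, giving /gafʃθ/.
Syllabifying with onset maximization leaves /f/, /ʃ/, /θ/ stranded (no codas are permitted; onsets are limited to one consonant).
Inserting the epenthetic vowel yields /f/ → /fa/, /ʃ/ → /ʃa/, /θ/ → /θa/.

gafaʃaθa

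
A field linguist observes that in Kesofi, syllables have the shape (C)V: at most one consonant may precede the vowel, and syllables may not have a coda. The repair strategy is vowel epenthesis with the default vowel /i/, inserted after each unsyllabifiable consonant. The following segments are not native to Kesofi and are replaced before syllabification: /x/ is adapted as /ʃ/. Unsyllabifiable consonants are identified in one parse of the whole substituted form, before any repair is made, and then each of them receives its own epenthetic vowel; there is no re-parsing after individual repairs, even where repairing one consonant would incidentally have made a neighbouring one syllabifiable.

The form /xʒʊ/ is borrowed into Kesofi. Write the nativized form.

ʃiʒʊ

Substitution: /x/ → /ʃ/, giving /ʃʒʊ/.
Under (C)V, the unsyllabifiable consonants are /ʃ/ (no codas are permitted; onsets are limited to one consonant).
Epenthesis after each stranded consonant: /ʃ/ → /ʃi/.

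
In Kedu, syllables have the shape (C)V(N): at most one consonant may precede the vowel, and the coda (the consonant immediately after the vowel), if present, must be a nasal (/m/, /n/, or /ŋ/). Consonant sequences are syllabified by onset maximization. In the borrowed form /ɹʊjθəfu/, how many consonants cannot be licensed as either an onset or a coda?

The consonants /j/ cannot be parsed into a legal (C)V(N) syllable (only a nasal (/m/, /n/, or /ŋ/) is licensed in coda position; onsets are limited to one consonant).

1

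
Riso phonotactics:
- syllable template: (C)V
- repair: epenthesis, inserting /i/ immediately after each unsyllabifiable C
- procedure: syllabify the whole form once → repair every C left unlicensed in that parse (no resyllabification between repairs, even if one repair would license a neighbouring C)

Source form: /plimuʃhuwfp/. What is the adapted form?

pilimuʃihuwifipi

Under (C)V, the unsyllabifiable consonants are /p/, /ʃ/, /w/, /f/, /p/ (no codas are permitted; onsets are limited to one consonant).
Inserting the epenthetic vowel yields /p/ → /pi/, /ʃ/ → /ʃi/, /w/ → /wi/, /f/ → /fi/, /p/ → /pi/.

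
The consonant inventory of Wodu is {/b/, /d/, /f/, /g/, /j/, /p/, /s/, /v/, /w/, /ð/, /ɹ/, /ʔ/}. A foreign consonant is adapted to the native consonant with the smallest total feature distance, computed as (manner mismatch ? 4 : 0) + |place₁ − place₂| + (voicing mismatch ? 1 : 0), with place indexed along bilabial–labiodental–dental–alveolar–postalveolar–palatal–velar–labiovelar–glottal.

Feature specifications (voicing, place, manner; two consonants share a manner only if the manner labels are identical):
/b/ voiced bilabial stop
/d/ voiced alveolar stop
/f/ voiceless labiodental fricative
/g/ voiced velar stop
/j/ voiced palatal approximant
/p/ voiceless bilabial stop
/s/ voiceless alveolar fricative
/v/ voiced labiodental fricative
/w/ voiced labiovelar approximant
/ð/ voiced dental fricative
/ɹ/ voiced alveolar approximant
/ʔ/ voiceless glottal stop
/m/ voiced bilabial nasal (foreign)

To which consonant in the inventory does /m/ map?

b

/b/ is closest: manner differs (nasal→stop, +4), place distance 0 (bilabial→bilabial), same voicing; total 4. Next closest is /p/ at distance 5.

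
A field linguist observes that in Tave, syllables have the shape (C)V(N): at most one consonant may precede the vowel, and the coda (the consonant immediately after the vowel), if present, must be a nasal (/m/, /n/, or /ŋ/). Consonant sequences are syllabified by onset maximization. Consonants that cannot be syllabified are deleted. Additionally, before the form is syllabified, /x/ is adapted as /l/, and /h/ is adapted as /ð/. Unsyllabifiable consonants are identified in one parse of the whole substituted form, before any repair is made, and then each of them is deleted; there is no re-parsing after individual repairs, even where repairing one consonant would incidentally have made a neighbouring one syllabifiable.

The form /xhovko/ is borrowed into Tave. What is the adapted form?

Substitution: /x/ → /l/, /h/ → /ð/, giving /lðovko/.
Syllabifying with onset maximization leaves /l/, /v/ stranded (only a nasal (/m/, /n/, or /ŋ/) is licensed in coda position; onsets are limited to one consonant).
Each unlicensed consonant is deleted: /l/, /v/.

ðoko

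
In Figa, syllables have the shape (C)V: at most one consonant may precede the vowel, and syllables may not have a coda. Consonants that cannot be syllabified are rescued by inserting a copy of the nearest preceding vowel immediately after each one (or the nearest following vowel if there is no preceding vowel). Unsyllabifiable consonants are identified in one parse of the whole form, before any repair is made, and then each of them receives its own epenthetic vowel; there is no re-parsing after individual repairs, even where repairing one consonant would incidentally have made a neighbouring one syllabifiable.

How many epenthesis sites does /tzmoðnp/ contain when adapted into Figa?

The unsyllabifiable consonants are /t/, /z/, /ð/, /n/, /p/; each receives one epenthetic vowel.

5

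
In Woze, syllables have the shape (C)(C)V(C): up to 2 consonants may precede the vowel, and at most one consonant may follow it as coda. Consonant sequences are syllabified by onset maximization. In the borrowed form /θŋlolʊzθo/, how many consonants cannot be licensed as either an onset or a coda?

Syllabifying with onset maximization leaves /θ/ stranded (at most one coda consonant is licensed; onsets may contain at most 2 consonants).

1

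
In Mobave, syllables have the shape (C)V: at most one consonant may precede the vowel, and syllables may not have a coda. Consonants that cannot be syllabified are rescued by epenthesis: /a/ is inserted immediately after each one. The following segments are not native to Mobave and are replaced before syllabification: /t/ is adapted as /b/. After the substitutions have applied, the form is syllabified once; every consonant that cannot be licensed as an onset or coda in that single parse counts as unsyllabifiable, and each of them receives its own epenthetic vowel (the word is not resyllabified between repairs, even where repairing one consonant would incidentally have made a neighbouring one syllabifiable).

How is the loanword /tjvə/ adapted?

bajavə

Substitution: /t/ → /b/, giving /bjvə/.
The consonants /b/, /j/ cannot be parsed into a legal (C)V syllable (no codas are permitted; onsets are limited to one consonant).
Inserting the epenthetic vowel yields /b/ → /ba/, /j/ → /ja/.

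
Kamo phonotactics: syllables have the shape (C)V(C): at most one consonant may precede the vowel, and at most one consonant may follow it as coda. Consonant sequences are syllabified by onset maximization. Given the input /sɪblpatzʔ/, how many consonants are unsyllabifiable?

Under (C)V(C), the unsyllabifiable consonants are /l/, /z/, /ʔ/ (at most one coda consonant is licensed; onsets are limited to one consonant).

3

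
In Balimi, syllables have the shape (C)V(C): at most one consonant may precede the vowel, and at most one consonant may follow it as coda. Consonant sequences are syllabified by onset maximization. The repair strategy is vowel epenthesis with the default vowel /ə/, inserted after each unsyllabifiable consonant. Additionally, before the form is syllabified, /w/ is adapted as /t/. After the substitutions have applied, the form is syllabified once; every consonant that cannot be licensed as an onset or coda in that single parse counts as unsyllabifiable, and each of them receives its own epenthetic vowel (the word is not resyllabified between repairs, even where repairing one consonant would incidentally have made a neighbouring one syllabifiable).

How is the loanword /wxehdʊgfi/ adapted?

təxehdʊgfi

Substitution: /w/ → /t/, giving /txehdʊgfi/.
Under (C)V(C), the unsyllabifiable consonants are /t/ (at most one coda consonant is licensed; onsets are limited to one consonant).
Each unlicensed consonant becomes the onset of a new syllable: /t/ → /tə/.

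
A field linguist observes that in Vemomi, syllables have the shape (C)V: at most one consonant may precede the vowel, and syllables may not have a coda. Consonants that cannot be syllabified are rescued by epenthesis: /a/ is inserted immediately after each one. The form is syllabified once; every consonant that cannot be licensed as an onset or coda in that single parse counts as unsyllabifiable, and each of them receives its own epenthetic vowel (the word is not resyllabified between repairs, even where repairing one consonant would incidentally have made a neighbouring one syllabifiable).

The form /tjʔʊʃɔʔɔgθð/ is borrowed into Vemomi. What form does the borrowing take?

The consonants /t/, /j/, /g/, /θ/, /ð/ cannot be parsed into a legal (C)V syllable (no codas are permitted; onsets are limited to one consonant).
Inserting the epenthetic vowel yields /t/ → /ta/, /j/ → /ja/, /g/ → /ga/, /θ/ → /θa/, /ð/ → /ða/.

tajaʔʊʃɔʔɔgaθaða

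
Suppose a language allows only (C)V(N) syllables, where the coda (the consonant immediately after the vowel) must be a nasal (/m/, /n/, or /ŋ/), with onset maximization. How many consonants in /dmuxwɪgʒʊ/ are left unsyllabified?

3

The consonants /d/, /x/, /g/ cannot be parsed into a legal (C)V(N) syllable (only a nasal (/m/, /n/, or /ŋ/) is licensed in coda position; onsets are limited to one consonant).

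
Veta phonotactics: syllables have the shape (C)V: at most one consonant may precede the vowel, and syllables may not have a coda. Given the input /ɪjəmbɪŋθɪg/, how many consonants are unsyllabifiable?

The consonants /m/, /ŋ/, /g/ cannot be parsed into a legal (C)V syllable (no codas are permitted; onsets are limited to one consonant).

3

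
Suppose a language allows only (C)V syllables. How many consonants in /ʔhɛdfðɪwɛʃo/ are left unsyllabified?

The consonants /ʔ/, /d/, /f/ cannot be parsed into a legal (C)V syllable (no codas are permitted; onsets are limited to one consonant).

3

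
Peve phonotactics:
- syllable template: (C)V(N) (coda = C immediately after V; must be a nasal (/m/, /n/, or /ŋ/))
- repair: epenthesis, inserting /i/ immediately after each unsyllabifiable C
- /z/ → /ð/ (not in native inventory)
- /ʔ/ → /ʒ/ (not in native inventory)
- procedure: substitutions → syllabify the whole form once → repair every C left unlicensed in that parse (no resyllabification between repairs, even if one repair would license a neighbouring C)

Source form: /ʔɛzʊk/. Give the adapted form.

ʒɛðʊki

Substitution: /ʔ/ → /ʒ/, /z/ → /ð/, giving /ʒɛðʊk/.
Syllabifying with onset maximization leaves /k/ stranded (only a nasal (/m/, /n/, or /ŋ/) is licensed in coda position; onsets are limited to one consonant).
Epenthesis after each stranded consonant: /k/ → /ki/.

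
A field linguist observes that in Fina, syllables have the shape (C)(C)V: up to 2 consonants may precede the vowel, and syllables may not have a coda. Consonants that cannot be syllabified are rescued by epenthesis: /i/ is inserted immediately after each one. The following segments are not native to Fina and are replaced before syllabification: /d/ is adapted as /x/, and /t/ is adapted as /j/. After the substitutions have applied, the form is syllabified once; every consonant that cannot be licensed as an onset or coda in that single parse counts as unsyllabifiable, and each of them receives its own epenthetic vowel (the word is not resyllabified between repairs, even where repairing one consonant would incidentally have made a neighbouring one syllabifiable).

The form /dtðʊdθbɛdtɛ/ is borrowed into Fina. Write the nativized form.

xijðʊxiθbɛxjɛ

Substitution: /d/ → /x/, /t/ → /j/, giving /xjðʊxθbɛxjɛ/.
Under (C)(C)V, the unsyllabifiable consonants are /x/, /x/ (no codas are permitted; onsets may contain at most 2 consonants).
Epenthesis after each stranded consonant: /x/ → /xi/, /x/ → /xi/.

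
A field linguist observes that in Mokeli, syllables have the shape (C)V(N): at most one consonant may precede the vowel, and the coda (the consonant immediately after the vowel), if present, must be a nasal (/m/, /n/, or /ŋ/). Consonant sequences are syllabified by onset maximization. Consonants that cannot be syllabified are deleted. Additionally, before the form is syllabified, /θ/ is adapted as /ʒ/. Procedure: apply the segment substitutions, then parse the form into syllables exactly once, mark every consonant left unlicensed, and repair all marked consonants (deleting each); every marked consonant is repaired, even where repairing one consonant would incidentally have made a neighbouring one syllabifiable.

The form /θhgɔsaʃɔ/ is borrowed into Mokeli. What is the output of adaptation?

Substitution: /θ/ → /ʒ/, giving /ʒhgɔsaʃɔ/.
Syllabifying with onset maximization leaves /ʒ/, /h/ stranded (only a nasal (/m/, /n/, or /ŋ/) is licensed in coda position; onsets are limited to one consonant).
Deletion applies to /ʒ/, /h/.

gɔsaʃɔ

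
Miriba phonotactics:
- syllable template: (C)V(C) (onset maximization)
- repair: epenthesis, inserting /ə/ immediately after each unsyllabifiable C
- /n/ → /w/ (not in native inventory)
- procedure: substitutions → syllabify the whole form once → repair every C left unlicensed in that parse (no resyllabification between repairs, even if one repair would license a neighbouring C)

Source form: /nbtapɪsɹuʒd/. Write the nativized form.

wəbətapɪsɹuʒdə

Substitution: /n/ → /w/, giving /wbtapɪsɹuʒd/.
Under (C)V(C), the unsyllabifiable consonants are /w/, /b/, /d/ (at most one coda consonant is licensed; onsets are limited to one consonant).
Each unlicensed consonant becomes the onset of a new syllable: /w/ → /wə/, /b/ → /bə/, /d/ → /də/.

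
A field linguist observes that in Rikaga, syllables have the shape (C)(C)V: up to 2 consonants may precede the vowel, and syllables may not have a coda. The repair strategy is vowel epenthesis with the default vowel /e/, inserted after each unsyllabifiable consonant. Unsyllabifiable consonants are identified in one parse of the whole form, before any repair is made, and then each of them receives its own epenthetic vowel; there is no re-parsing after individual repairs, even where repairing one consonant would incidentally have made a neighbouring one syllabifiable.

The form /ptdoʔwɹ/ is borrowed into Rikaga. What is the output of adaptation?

petdoʔeweɹe

Syllabifying with onset maximization leaves /p/, /ʔ/, /w/, /ɹ/ stranded (no codas are permitted; onsets may contain at most 2 consonants).
Epenthesis after each stranded consonant: /p/ → /pe/, /ʔ/ → /ʔe/, /w/ → /we/, /ɹ/ → /ɹe/.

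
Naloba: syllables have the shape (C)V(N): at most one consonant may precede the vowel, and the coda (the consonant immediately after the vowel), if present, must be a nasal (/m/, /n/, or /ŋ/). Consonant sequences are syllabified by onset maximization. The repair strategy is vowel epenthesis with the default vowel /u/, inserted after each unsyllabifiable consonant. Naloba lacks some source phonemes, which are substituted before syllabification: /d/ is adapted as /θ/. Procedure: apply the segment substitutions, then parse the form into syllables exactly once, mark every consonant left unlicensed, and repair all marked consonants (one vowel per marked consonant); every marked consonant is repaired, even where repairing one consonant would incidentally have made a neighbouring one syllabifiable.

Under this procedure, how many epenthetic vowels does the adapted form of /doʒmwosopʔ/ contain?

After substitution the input is /θoʒmwosopʔ/.
The unsyllabifiable consonants are /ʒ/, /m/, /p/, /ʔ/; each receives one epenthetic vowel.

4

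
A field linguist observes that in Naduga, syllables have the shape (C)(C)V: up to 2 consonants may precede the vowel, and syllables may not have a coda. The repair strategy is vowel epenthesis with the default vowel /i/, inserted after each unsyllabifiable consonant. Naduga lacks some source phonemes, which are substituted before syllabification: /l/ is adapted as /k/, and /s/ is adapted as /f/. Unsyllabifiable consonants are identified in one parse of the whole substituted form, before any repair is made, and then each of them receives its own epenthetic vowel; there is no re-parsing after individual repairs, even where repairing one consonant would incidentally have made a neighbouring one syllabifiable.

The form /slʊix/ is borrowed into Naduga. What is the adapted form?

fkʊixi

Substitution: /s/ → /f/, /l/ → /k/, giving /fkʊix/.
Syllabifying with onset maximization leaves /x/ stranded (no codas are permitted; onsets may contain at most 2 consonants).
Each unlicensed consonant becomes the onset of a new syllable: /x/ → /xi/.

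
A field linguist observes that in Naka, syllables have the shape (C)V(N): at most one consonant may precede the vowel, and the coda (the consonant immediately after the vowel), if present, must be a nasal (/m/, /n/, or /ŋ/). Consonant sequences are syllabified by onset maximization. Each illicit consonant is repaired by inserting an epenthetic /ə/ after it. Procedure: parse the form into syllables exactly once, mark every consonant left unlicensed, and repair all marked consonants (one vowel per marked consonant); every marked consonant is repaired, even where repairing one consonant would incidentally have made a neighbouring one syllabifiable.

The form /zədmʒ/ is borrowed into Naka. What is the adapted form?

Under (C)V(N), the unsyllabifiable consonants are /d/, /m/, /ʒ/ (only a nasal (/m/, /n/, or /ŋ/) is licensed in coda position; onsets are limited to one consonant).
Epenthesis after each stranded consonant: /d/ → /də/, /m/ → /mə/, /ʒ/ → /ʒə/.

zədəməʒə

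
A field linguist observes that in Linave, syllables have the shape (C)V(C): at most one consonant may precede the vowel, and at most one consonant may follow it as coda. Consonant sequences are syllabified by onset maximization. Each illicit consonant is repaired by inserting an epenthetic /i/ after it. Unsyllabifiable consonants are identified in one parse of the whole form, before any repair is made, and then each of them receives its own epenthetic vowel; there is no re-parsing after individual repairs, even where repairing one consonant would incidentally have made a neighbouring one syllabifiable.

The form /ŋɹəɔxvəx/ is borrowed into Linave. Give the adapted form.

The consonants /ŋ/ cannot be parsed into a legal (C)V(C) syllable (at most one coda consonant is licensed; onsets are limited to one consonant).
Each unlicensed consonant becomes the onset of a new syllable: /ŋ/ → /ŋi/.

ŋiɹəɔxvəx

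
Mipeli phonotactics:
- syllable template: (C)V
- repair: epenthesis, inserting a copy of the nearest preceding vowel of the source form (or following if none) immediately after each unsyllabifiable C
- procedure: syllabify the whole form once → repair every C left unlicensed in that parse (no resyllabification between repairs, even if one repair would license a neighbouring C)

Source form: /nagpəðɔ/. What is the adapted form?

Under (C)V, the unsyllabifiable consonants are /g/ (no codas are permitted; onsets are limited to one consonant).
Inserting the epenthetic vowel yields /g/ → /ga/.

nagapəðɔ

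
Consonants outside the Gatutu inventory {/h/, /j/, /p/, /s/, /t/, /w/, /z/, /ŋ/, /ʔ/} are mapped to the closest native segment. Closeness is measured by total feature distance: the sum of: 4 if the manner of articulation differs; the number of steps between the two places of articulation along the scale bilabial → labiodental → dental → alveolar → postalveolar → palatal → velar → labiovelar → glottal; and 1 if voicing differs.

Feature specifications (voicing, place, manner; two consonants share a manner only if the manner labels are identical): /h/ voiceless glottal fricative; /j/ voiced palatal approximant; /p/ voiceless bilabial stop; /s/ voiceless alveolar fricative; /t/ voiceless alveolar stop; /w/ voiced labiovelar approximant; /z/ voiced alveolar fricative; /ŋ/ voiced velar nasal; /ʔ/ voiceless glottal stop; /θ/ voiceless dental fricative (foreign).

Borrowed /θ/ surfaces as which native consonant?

s

/s/ is closest: same manner (fricative), place distance 1 (dental→alveolar), same voicing; total 1. Next closest is /z/ at distance 2.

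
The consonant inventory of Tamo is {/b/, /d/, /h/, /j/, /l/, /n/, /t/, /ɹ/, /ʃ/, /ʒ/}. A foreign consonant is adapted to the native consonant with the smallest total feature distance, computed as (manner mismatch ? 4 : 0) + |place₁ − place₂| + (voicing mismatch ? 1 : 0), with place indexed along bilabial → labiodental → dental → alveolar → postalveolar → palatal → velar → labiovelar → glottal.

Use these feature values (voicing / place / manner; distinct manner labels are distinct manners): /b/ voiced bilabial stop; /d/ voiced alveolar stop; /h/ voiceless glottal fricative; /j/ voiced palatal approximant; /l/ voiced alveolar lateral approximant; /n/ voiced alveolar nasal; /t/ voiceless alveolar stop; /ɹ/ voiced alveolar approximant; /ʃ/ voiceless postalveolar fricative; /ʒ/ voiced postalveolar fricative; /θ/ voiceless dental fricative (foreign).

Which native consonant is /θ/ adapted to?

/ʃ/ is closest: same manner (fricative), place distance 2 (dental→postalveolar), same voicing; total 2. Next closest is /ʒ/ at distance 3.

ʃ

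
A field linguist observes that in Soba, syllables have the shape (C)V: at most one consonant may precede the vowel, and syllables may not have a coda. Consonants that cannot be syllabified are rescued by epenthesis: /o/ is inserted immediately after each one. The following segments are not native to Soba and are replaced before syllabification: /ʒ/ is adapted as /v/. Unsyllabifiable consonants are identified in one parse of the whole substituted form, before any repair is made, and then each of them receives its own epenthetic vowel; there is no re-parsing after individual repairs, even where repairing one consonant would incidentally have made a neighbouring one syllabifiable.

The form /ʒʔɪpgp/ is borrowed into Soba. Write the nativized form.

Substitution: /ʒ/ → /v/, giving /vʔɪpgp/.
The consonants /v/, /p/, /g/, /p/ cannot be parsed into a legal (C)V syllable (no codas are permitted; onsets are limited to one consonant).
Each unlicensed consonant becomes the onset of a new syllable: /v/ → /vo/, /p/ → /po/, /g/ → /go/, /p/ → /po/.

voʔɪpogopo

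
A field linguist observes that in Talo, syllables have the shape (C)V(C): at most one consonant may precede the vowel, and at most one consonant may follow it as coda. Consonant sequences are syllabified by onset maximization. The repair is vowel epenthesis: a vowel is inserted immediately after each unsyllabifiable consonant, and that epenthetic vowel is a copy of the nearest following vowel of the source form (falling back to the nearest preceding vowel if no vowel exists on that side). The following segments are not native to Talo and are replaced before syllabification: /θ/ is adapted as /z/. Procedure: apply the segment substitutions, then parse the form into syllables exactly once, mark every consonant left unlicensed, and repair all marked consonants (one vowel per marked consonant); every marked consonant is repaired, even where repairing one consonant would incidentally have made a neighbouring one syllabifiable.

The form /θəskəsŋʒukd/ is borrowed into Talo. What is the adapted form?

zəskəsŋuʒukdu

Substitution: /θ/ → /z/, giving /zəskəsŋʒukd/.
The consonants /ŋ/, /d/ cannot be parsed into a legal (C)V(C) syllable (at most one coda consonant is licensed; onsets are limited to one consonant).
Epenthesis after each stranded consonant: /ŋ/ → /ŋu/, /d/ → /du/.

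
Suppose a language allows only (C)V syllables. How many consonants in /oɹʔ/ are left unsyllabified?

2

Syllabifying with onset maximization leaves /ɹ/, /ʔ/ stranded (no codas are permitted; onsets are limited to one consonant).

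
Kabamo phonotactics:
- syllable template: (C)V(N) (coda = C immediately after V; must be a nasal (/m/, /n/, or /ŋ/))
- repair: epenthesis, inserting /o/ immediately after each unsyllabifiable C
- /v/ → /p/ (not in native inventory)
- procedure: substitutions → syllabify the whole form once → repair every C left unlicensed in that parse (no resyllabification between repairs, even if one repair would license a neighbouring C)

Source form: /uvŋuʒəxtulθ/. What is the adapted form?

Substitution: /v/ → /p/, giving /upŋuʒəxtulθ/.
Syllabifying with onset maximization leaves /p/, /x/, /l/, /θ/ stranded (only a nasal (/m/, /n/, or /ŋ/) is licensed in coda position; onsets are limited to one consonant).
Each unlicensed consonant becomes the onset of a new syllable: /p/ → /po/, /x/ → /xo/, /l/ → /lo/, /θ/ → /θo/.

upoŋuʒəxotuloθo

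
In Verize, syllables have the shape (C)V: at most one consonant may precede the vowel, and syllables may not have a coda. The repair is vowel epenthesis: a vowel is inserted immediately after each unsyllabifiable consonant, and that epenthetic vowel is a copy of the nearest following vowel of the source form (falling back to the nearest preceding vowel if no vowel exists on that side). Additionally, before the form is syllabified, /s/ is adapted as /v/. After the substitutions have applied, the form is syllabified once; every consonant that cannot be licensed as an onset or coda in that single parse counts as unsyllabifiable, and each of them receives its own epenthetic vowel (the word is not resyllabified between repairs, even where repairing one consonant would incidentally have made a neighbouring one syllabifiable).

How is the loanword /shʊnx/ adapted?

vʊhʊnʊxʊ

Substitution: /s/ → /v/, giving /vhʊnx/.
The consonants /v/, /n/, /x/ cannot be parsed into a legal (C)V syllable (no codas are permitted; onsets are limited to one consonant).
Each unlicensed consonant becomes the onset of a new syllable: /v/ → /vʊ/, /n/ → /nʊ/, /x/ → /xʊ/.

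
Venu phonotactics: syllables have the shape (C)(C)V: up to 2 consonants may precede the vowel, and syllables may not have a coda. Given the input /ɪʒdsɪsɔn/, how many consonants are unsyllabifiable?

2

Under (C)(C)V, the unsyllabifiable consonants are /ʒ/, /n/ (no codas are permitted; onsets may contain at most 2 consonants).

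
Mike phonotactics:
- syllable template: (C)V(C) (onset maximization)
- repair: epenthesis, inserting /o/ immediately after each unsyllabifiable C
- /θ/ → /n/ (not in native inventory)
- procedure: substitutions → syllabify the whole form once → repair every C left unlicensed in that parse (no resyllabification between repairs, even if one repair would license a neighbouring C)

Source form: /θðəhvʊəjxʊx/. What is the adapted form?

Substitution: /θ/ → /n/, giving /nðəhvʊəjxʊx/.
Syllabifying with onset maximization leaves /n/ stranded (at most one coda consonant is licensed; onsets are limited to one consonant).
Each unlicensed consonant becomes the onset of a new syllable: /n/ → /no/.

noðəhvʊəjxʊx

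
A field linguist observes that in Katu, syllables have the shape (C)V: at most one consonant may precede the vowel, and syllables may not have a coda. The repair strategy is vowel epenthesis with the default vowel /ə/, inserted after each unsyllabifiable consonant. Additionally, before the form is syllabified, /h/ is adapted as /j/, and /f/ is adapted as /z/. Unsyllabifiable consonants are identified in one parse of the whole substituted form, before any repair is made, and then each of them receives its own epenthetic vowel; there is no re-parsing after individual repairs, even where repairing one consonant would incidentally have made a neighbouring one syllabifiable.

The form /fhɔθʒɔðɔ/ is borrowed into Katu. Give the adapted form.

zəjɔθəʒɔðɔ

Substitution: /f/ → /z/, /h/ → /j/, giving /zjɔθʒɔðɔ/.
Under (C)V, the unsyllabifiable consonants are /z/, /θ/ (no codas are permitted; onsets are limited to one consonant).
Inserting the epenthetic vowel yields /z/ → /zə/, /θ/ → /θə/.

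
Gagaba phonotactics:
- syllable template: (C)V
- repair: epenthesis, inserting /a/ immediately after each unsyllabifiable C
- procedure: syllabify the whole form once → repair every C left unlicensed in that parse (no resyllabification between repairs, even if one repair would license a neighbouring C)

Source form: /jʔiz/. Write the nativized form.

The consonants /j/, /z/ cannot be parsed into a legal (C)V syllable (no codas are permitted; onsets are limited to one consonant).
Inserting the epenthetic vowel yields /j/ → /ja/, /z/ → /za/.

jaʔiza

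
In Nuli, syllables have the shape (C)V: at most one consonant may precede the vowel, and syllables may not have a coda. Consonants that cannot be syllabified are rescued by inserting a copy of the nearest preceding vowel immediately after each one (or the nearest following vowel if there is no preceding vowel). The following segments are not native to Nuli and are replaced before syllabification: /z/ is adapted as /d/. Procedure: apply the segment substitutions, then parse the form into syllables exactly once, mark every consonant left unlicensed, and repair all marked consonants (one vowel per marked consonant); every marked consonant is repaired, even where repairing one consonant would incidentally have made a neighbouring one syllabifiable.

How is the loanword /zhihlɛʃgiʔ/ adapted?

Substitution: /z/ → /d/, giving /dhihlɛʃgiʔ/.
Under (C)V, the unsyllabifiable consonants are /d/, /h/, /ʃ/, /ʔ/ (no codas are permitted; onsets are limited to one consonant).
Each unlicensed consonant becomes the onset of a new syllable: /d/ → /di/, /h/ → /hi/, /ʃ/ → /ʃɛ/, /ʔ/ → /ʔi/.

dihihilɛʃɛgiʔi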